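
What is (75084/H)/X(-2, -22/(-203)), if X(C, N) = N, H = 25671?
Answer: 2540342/94127 ≈ 26.988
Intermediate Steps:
(75084/H)/X(-2, -22/(-203)) = (75084/25671)/((-22/(-203))) = (75084*(1/25671))/((-22*(-1/203))) = 25028/(8557*(22/203)) = (25028/8557)*(203/22) = 2540342/94127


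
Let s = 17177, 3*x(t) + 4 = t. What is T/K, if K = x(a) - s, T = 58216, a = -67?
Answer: -87324/25801 ≈ -3.3845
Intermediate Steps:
x(t) = -4/3 + t/3
K = -51602/3 (K = (-4/3 + (⅓)*(-67)) - 1*17177 = (-4/3 - 67/3) - 17177 = -71/3 - 17177 = -51602/3 ≈ -17201.)
T/K = 58216/(-51602/3) = 58216*(-3/51602) = -87324/25801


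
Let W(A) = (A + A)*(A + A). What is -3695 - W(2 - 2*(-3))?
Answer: -3951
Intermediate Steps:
W(A) = 4*A**2 (W(A) = (2*A)*(2*A) = 4*A**2)
-3695 - W(2 - 2*(-3)) = -3695 - 4*(2 - 2*(-3))**2 = -3695 - 4*(2 + 6)**2 = -3695 - 4*8**2 = -3695 - 4*64 = -3695 - 1*256 = -3695 - 256 = -3951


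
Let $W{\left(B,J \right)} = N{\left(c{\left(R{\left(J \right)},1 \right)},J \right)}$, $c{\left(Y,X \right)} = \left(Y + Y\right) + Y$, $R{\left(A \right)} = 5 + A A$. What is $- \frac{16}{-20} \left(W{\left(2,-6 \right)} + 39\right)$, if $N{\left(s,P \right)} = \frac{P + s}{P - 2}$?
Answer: $\frac{39}{2} \approx 19.5$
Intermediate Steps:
$R{\left(A \right)} = 5 + A^{2}$
$c{\left(Y,X \right)} = 3 Y$ ($c{\left(Y,X \right)} = 2 Y + Y = 3 Y$)
$N{\left(s,P \right)} = \frac{P + s}{-2 + P}$
$W{\left(B,J \right)} = \frac{15 + J + 3 J^{2}}{-2 + J}$ ($W{\left(B,J \right)} = \frac{J + 3 \left(5 + J^{2}\right)}{-2 + J} = \frac{J + \left(15 + 3 J^{2}\right)}{-2 + J} = \frac{15 + J + 3 J^{2}}{-2 + J}$)
$- \frac{16}{-20} \left(W{\left(2,-6 \right)} + 39\right) = - \frac{16}{-20} \left(\frac{15 - 6 + 3 \left(-6\right)^{2}}{-2 - 6} + 39\right) = \left(-16\right) \left(- \frac{1}{20}\right) \left(\frac{15 - 6 + 3 \cdot 36}{-8} + 39\right) = \frac{4 \left(- \frac{15 - 6 + 108}{8} + 39\right)}{5} = \frac{4 \left(\left(- \frac{1}{8}\right) 117 + 39\right)}{5} = \frac{4 \left(- \frac{117}{8} + 39\right)}{5} = \frac{4}{5} \cdot \frac{195}{8} = \frac{39}{2}$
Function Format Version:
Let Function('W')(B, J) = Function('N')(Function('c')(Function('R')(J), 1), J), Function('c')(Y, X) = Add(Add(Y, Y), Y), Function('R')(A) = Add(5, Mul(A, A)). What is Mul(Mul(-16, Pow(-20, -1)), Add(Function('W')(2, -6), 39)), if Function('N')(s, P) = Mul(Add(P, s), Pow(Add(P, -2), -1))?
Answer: Rational(39, 2) ≈ 19.500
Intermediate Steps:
Function('R')(A) = Add(5, Pow(A, 2))
Function('c')(Y, X) = Mul(3, Y) (Function('c')(Y, X) = Add(Mul(2, Y), Y) = Mul(3, Y))
Function('N')(s, P) = Mul(Pow(Add(-2, P), -1), Add(P, s)) (Function('N')(s, P) = Mul(Add(P, s), Pow(Add(-2, P), -1)) = Mul(Pow(Add(-2, P), -1), Add(P, s)))
Function('W')(B, J) = Mul(Pow(Add(-2, J), -1), Add(15, J, Mul(3, Pow(J, 2)))) (Function('W')(B, J) = Mul(Pow(Add(-2, J), -1), Add(J, Mul(3, Add(5, Pow(J, 2))))) = Mul(Pow(Add(-2, J), -1), Add(J, Add(15, Mul(3, Pow(J, 2))))) = Mul(Pow(Add(-2, J), -1), Add(15, J, Mul(3, Pow(J, 2)))))
Mul(Mul(-16, Pow(-20, -1)), Add(Function('W')(2, -6), 39)) = Mul(Mul(-16, Pow(-20, -1)), Add(Mul(Pow(Add(-2, -6), -1), Add(15, -6, Mul(3, Pow(-6, 2)))), 39)) = Mul(Mul(-16, Rational(-1, 20)), Add(Mul(Pow(-8, -1), Add(15, -6, Mul(3, 36))), 39)) = Mul(Rational(4, 5), Add(Mul(Rational(-1, 8), Add(15, -6, 108)), 39)) = Mul(Rational(4, 5), Add(Mul(Rational(-1, 8), 117), 39)) = Mul(Rational(4, 5), Add(Rational(-117, 8), 39)) = Mul(Rational(4, 5), Rational(195, 8)) = Rational(39, 2)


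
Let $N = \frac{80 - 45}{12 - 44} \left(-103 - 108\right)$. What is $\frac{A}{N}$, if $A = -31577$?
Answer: $- \frac{144352}{1055} \approx -136.83$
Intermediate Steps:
$N = \frac{7385}{32}$ ($N = \frac{35}{-32} \left(-211\right) = 35 \left(- \frac{1}{32}\right) \left(-211\right) = \left(- \frac{35}{32}\right) \left(-211\right) = \frac{7385}{32} \approx 230.78$)
$\frac{A}{N} = - \frac{31577}{\frac{7385}{32}} = \left(-31577\right) \frac{32}{7385} = - \frac{144352}{1055}$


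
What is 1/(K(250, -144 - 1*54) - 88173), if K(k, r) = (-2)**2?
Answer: -1/88169 ≈ -1.1342e-5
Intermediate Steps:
K(k, r) = 4
1/(K(250, -144 - 1*54) - 88173) = 1/(4 - 88173) = 1/(-88169) = -1/88169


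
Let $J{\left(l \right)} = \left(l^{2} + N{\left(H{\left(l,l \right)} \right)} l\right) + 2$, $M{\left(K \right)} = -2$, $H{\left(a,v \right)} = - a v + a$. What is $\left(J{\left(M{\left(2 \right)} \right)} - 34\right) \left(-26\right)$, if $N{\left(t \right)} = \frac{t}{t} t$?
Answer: $416$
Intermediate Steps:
$H{\left(a,v \right)} = a - a v$ ($H{\left(a,v \right)} = - a v + a = a - a v$)
$N{\left(t \right)} = t$ ($N{\left(t \right)} = 1 t = t$)
$J{\left(l \right)} = 2 + l^{2} + l^{2} \left(1 - l\right)$ ($J{\left(l \right)} = \left(l^{2} + l \left(1 - l\right) l\right) + 2 = \left(l^{2} + l^{2} \left(1 - l\right)\right) + 2 = 2 + l^{2} + l^{2} \left(1 - l\right)$)
$\left(J{\left(M{\left(2 \right)} \right)} - 34\right) \left(-26\right) = \left(\left(2 - \left(-2\right)^{3} + 2 \left(-2\right)^{2}\right) - 34\right) \left(-26\right) = \left(\left(2 - -8 + 2 \cdot 4\right) - 34\right) \left(-26\right) = \left(\left(2 + 8 + 8\right) - 34\right) \left(-26\right) = \left(18 - 34\right) \left(-26\right) = \left(-16\right) \left(-26\right) = 416$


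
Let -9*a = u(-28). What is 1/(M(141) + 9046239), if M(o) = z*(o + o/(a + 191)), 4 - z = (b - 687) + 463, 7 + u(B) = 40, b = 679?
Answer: 562/5048057403 ≈ 1.1133e-7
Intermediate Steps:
u(B) = 33 (u(B) = -7 + 40 = 33)
a = -11/3 (a = -⅑*33 = -11/3 ≈ -3.6667)
z = -451 (z = 4 - ((679 - 687) + 463) = 4 - (-8 + 463) = 4 - 1*455 = 4 - 455 = -451)
M(o) = -254815*o/562 (M(o) = -451*(o + o/(-11/3 + 191)) = -451*(o + o/(562/3)) = -451*(o + 3*o/562) = -254815*o/562)
1/(M(141) + 9046239) = 1/(-254815/562*141 + 9046239) = 1/(-35928915/562 + 9046239) = 1/(5048057403/562) = 562/5048057403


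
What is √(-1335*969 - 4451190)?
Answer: I*√5744805 ≈ 2396.8*I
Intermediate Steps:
√(-1335*969 - 4451190) = √(-1293615 - 4451190) = √(-5744805) = I*√5744805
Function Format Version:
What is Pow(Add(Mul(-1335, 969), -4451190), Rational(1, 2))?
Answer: Mul(I, Pow(5744805, Rational(1, 2))) ≈ Mul(2396.8, I)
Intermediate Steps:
Pow(Add(Mul(-1335, 969), -4451190), Rational(1, 2)) = Pow(Add(-1293615, -4451190), Rational(1, 2)) = Pow(-5744805, Rational(1, 2)) = Mul(I, Pow(5744805, Rational(1, 2)))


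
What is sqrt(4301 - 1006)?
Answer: sqrt(3295) ≈ 57.402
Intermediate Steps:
sqrt(4301 - 1006) = sqrt(3295)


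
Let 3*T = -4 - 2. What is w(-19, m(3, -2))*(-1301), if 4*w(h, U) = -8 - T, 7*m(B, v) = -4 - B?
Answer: 3903/2 ≈ 1951.5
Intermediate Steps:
T = -2 (T = (-4 - 2)/3 = (⅓)*(-6) = -2)
m(B, v) = -4/7 - B/7 (m(B, v) = (-4 - B)/7 = -4/7 - B/7)
w(h, U) = -3/2 (w(h, U) = (-8 - 1*(-2))/4 = (-8 + 2)/4 = (¼)*(-6) = -3/2)
w(-19, m(3, -2))*(-1301) = -3/2*(-1301) = 3903/2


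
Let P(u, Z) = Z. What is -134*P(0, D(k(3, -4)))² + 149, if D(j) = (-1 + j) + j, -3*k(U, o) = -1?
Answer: 1207/9 ≈ 134.11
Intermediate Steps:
k(U, o) = ⅓ (k(U, o) = -⅓*(-1) = ⅓)
D(j) = -1 + 2*j
-134*P(0, D(k(3, -4)))² + 149 = -134*(-1 + 2*(⅓))² + 149 = -134*(-1 + ⅔)² + 149 = -134*(-⅓)² + 149 = -134*⅑ + 149 = -134/9 + 149 = 1207/9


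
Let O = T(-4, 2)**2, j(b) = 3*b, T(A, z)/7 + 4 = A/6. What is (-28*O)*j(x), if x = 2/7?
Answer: -76832/3 ≈ -25611.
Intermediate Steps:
T(A, z) = -28 + 7*A/6 (T(A, z) = -28 + 7*(A/6) = -28 + 7*A/6)
x = 2/7 (x = 2*(1/7) = 2/7 ≈ 0.28571)
O = 9604/9 (O = (-28 + (7/6)*(-4))**2 = (-28 - 14/3)**2 = (-98/3)**2 = 9604/9 ≈ 1067.1)
(-28*O)*j(x) = (-28*9604/9)*(3*(2/7)) = -268912/9*6/7 = -76832/3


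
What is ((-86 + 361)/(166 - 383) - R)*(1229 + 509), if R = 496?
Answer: -187542366/217 ≈ -8.6425e+5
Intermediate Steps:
((-86 + 361)/(166 - 383) - R)*(1229 + 509) = ((-86 + 361)/(166 - 383) - 1*496)*(1229 + 509) = (275/(-217) - 496)*1738 = (275*(-1/217) - 496)*1738 = (-275/217 - 496)*1738 = -107907/217*1738 = -187542366/217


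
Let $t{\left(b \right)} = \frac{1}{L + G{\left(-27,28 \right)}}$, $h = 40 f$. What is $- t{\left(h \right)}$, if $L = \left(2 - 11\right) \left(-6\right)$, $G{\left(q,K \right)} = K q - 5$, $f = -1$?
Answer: $\frac{1}{707} \approx 0.0014144$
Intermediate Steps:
$G{\left(q,K \right)} = -5 + K q$
$h = -40$ ($h = 40 \left(-1\right) = -40$)
$L = 54$ ($L = \left(-9\right) \left(-6\right) = 54$)
$t{\left(b \right)} = - \frac{1}{707}$ ($t{\left(b \right)} = \frac{1}{54 + \left(-5 + 28 \left(-27\right)\right)} = \frac{1}{54 - 761} = \frac{1}{-707} = - \frac{1}{707}$)
$- t{\left(h \right)} = \left(-1\right) \left(- \frac{1}{707}\right) = \frac{1}{707}$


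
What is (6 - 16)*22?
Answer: -220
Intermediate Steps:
(6 - 16)*22 = -10*22 = -220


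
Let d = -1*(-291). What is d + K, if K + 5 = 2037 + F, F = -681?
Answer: 1642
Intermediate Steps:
K = 1351 (K = -5 + (2037 - 681) = -5 + 1356 = 1351)
d = 291
d + K = 291 + 1351 = 1642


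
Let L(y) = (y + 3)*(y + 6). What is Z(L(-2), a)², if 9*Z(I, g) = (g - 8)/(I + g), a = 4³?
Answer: 196/23409 ≈ 0.0083728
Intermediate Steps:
a = 64
L(y) = (3 + y)*(6 + y)
Z(I, g) = (-8 + g)/(9*(I + g)) (Z(I, g) = ((g - 8)/(I + g))/9 = ((-8 + g)/(I + g))/9 = (-8 + g)/(9*(I + g)))
Z(L(-2), a)² = ((-8 + 64)/(9*((18 + (-2)² + 9*(-2)) + 64)))² = ((⅑)*56/((18 + 4 - 18) + 64))² = ((⅑)*56/(4 + 64))² = ((⅑)*56/68)² = ((⅑)*(1/68)*56)² = (14/153)² = 196/23409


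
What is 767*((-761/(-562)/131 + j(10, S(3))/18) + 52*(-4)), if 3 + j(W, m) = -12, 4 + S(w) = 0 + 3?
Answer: -17687748650/110433 ≈ -1.6017e+5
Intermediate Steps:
S(w) = -1 (S(w) = -4 + (0 + 3) = -4 + 3 = -1)
j(W, m) = -15 (j(W, m) = -3 - 12 = -15)
767*((-761/(-562)/131 + j(10, S(3))/18) + 52*(-4)) = 767*((-761/(-562)/131 - 15/18) + 52*(-4)) = 767*((-761*(-1/562)*(1/131) - 15*1/18) - 208) = 767*(((761/562)*(1/131) - 5/6) - 208) = 767*((761/73622 - 5/6) - 208) = 767*(-90886/110433 - 208) = 767*(-23060950/110433) = -17687748650/110433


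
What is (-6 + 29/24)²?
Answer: 13225/576 ≈ 22.960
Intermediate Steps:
(-6 + 29/24)² = (-115/24)² = 13225/576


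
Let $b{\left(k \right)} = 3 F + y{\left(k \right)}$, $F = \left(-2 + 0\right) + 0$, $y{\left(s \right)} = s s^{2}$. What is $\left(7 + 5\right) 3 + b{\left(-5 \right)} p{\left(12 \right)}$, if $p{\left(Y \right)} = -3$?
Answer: $429$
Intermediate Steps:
$y{\left(s \right)} = s^{3}$
$F = -2$ ($F = -2 + 0 = -2$)
$b{\left(k \right)} = -6 + k^{3}$ ($b{\left(k \right)} = 3 \left(-2\right) + k^{3} = -6 + k^{3}$)
$\left(7 + 5\right) 3 + b{\left(-5 \right)} p{\left(12 \right)} = \left(7 + 5\right) 3 + \left(-6 + \left(-5\right)^{3}\right) \left(-3\right) = 12 \cdot 3 + \left(-6 - 125\right) \left(-3\right) = 36 - -393 = 36 + 393 = 429$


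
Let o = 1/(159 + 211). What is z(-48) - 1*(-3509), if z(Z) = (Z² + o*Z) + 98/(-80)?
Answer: 1720247/296 ≈ 5811.6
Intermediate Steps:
o = 1/370 ≈ 0.0027027
z(Z) = -49/40 + Z² + Z/370 (z(Z) = (Z² + Z/370) + 98/(-80) = (Z² + Z/370) + 98*(-1/80) = (Z² + Z/370) - 49/40 = -49/40 + Z² + Z/370)
z(-48) - 1*(-3509) = (-49/40 + (-48)² + (1/370)*(-48)) - 1*(-3509) = (-49/40 + 2304 - 24/185) + 3509 = 681583/296 + 3509 = 1720247/296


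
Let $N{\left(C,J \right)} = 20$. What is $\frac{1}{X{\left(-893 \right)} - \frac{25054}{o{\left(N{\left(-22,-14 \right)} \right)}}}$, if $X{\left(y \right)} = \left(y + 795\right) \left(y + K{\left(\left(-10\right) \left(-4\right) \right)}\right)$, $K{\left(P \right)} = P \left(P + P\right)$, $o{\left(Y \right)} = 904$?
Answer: $- \frac{452}{102203399} \approx -4.4226 \cdot 10^{-6}$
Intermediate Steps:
$K{\left(P \right)} = 2 P^{2}$ ($K{\left(P \right)} = P 2 P = 2 P^{2}$)
$X{\left(y \right)} = \left(795 + y\right) \left(3200 + y\right)$ ($X{\left(y \right)} = \left(y + 795\right) \left(y + 2 \left(\left(-10\right) \left(-4\right)\right)^{2}\right) = \left(795 + y\right) \left(y + 2 \cdot 40^{2}\right) = \left(795 + y\right) \left(y + 2 \cdot 1600\right) = \left(795 + y\right) \left(y + 3200\right) = \left(795 + y\right) \left(3200 + y\right)$)
$\frac{1}{X{\left(-893 \right)} - \frac{25054}{o{\left(N{\left(-22,-14 \right)} \right)}}} = \frac{1}{\left(2544000 + \left(-893\right)^{2} + 3995 \left(-893\right)\right) - \frac{25054}{904}} = \frac{1}{\left(2544000 + 797449 - 3567535\right) - \frac{12527}{452}} = \frac{1}{-226086 - \frac{12527}{452}} = \frac{1}{- \frac{102203399}{452}} = - \frac{452}{102203399}$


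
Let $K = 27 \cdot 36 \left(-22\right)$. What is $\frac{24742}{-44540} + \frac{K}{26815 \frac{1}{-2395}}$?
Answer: $\frac{228043839047}{119434010} \approx 1909.4$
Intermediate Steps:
$K = -21384$ ($K = 972 \left(-22\right) = -21384$)
$\frac{24742}{-44540} + \frac{K}{26815 \frac{1}{-2395}} = \frac{24742}{-44540} - \frac{21384}{26815 \frac{1}{-2395}} = 24742 \left(- \frac{1}{44540}\right) - \frac{21384}{26815 \left(- \frac{1}{2395}\right)} = - \frac{12371}{22270} - \frac{21384}{- \frac{5363}{479}} = - \frac{12371}{22270} - - \frac{10242936}{5363} = - \frac{12371}{22270} + \frac{10242936}{5363} = \frac{228043839047}{119434010}$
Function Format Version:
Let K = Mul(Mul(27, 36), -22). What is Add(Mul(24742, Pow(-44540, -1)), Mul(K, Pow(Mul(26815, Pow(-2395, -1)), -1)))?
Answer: Rational(228043839047, 119434010) ≈ 1909.4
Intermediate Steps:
K = -21384 (K = Mul(972, -22) = -21384)
Add(Mul(24742, Pow(-44540, -1)), Mul(K, Pow(Mul(26815, Pow(-2395, -1)), -1))) = Add(Mul(24742, Pow(-44540, -1)), Mul(-21384, Pow(Mul(26815, Pow(-2395, -1)), -1))) = Add(Mul(24742, Rational(-1, 44540)), Mul(-21384, Pow(Mul(26815, Rational(-1, 2395)), -1))) = Add(Rational(-12371, 22270), Mul(-21384, Pow(Rational(-5363, 479), -1))) = Add(Rational(-12371, 22270), Mul(-21384, Rational(-479, 5363))) = Add(Rational(-12371, 22270), Rational(10242936, 5363)) = Rational(228043839047, 119434010)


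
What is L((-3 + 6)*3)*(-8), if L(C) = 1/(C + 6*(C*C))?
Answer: -8/495 ≈ -0.016162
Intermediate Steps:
L(C) = 1/(C + 6*C²)
L((-3 + 6)*3)*(-8) = (1/((((-3 + 6)*3))*(1 + 6*((-3 + 6)*3))))*(-8) = (1/(((3*3))*(1 + 6*(3*3))))*(-8) = (1/(9*(1 + 6*9)))*(-8) = (1/(9*(1 + 54)))*(-8) = ((⅑)/55)*(-8) = ((⅑)*(1/55))*(-8) = (1/495)*(-8) = -8/495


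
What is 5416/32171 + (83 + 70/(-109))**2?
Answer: 2592613571955/382223651 ≈ 6783.0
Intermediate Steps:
5416/32171 + (83 + 70/(-109))**2 = 5416*(1/32171) + (83 + 70*(-1/109))**2 = 5416/32171 + (83 - 70/109)**2 = 5416/32171 + (8977/109)**2 = 5416/32171 + 80586529/11881 = 2592613571955/382223651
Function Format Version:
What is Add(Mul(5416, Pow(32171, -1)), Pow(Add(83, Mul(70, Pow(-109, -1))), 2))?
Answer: Rational(2592613571955, 382223651) ≈ 6783.0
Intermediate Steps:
Add(Mul(5416, Pow(32171, -1)), Pow(Add(83, Mul(70, Pow(-109, -1))), 2)) = Add(Mul(5416, Rational(1, 32171)), Pow(Add(83, Mul(70, Rational(-1, 109))), 2)) = Add(Rational(5416, 32171), Pow(Add(83, Rational(-70, 109)), 2)) = Add(Rational(5416, 32171), Pow(Rational(8977, 109), 2)) = Add(Rational(5416, 32171), Rational(80586529, 11881)) = Rational(2592613571955, 382223651)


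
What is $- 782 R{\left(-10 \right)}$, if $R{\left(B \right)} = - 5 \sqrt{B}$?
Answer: $3910 i \sqrt{10} \approx 12365.0 i$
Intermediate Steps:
$- 782 R{\left(-10 \right)} = - 782 \left(- 5 \sqrt{-10}\right) = - 782 \left(- 5 i \sqrt{10}\right) = 3910 i \sqrt{10}$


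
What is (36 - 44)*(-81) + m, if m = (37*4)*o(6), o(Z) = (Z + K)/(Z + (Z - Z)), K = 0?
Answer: 796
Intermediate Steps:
o(Z) = 1 (o(Z) = (Z + 0)/(Z + (Z - Z)) = Z/(Z + 0) = Z/Z = 1)
m = 148 (m = (37*4)*1 = 148*1 = 148)
(36 - 44)*(-81) + m = (36 - 44)*(-81) + 148 = -8*(-81) + 148 = 648 + 148 = 796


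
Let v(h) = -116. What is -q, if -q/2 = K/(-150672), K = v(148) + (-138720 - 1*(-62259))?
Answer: 1049/1032 ≈ 1.0165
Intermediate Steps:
K = -76577 (K = -116 + (-138720 - 1*(-62259)) = -116 + (-138720 + 62259) = -116 - 76461 = -76577)
q = -1049/1032 (q = -(-153154)/(-150672) = -(-153154)*(-1)/150672 = -2*1049/2064 = -1049/1032 ≈ -1.0165)
-q = -1*(-1049/1032) = 1049/1032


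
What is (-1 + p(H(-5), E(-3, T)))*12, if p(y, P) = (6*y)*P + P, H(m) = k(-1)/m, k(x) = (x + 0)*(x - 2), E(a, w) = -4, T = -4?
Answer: 564/5 ≈ 112.80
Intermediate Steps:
k(x) = x*(-2 + x)
H(m) = 3/m (H(m) = (-(-2 - 1))/m = (-1*(-3))/m = 3/m)
p(y, P) = P + 6*P*y (p(y, P) = 6*P*y + P = P + 6*P*y)
(-1 + p(H(-5), E(-3, T)))*12 = (-1 - 4*(1 + 6*(3/(-5))))*12 = (-1 - 4*(1 + 6*(3*(-⅕))))*12 = (-1 - 4*(1 + 6*(-⅗)))*12 = (-1 - 4*(1 - 18/5))*12 = (-1 - 4*(-13/5))*12 = (-1 + 52/5)*12 = (47/5)*12 = 564/5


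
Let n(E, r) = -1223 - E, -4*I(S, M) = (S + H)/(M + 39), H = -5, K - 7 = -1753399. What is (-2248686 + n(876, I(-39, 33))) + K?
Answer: -4004177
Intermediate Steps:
K = -1753392 (K = 7 - 1753399 = -1753392)
I(S, M) = -(-5 + S)/(4*(39 + M)) (I(S, M) = -(S - 5)/(4*(M + 39)) = -(-5 + S)/(4*(39 + M)))
(-2248686 + n(876, I(-39, 33))) + K = (-2248686 + (-1223 - 1*876)) - 1753392 = (-2248686 + (-1223 - 876)) - 1753392 = (-2248686 - 2099) - 1753392 = -2250785 - 1753392 = -4004177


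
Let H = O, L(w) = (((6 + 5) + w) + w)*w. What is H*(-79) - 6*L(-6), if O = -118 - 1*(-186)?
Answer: -5408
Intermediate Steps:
L(w) = w*(11 + 2*w) (L(w) = ((11 + w) + w)*w = (11 + 2*w)*w = w*(11 + 2*w))
O = 68 (O = -118 + 186 = 68)
H = 68
H*(-79) - 6*L(-6) = 68*(-79) - (-36)*(11 + 2*(-6)) = -5372 - (-36)*(11 - 12) = -5372 - (-36)*(-1) = -5372 - 6*6 = -5372 - 36 = -5408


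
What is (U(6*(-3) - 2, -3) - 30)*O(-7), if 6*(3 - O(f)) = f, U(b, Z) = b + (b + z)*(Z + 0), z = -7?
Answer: 775/6 ≈ 129.17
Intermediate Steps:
U(b, Z) = b + Z*(-7 + b) (U(b, Z) = b + (b - 7)*(Z + 0) = b + (-7 + b)*Z = b + Z*(-7 + b))
O(f) = 3 - f/6
(U(6*(-3) - 2, -3) - 30)*O(-7) = (((6*(-3) - 2) - 7*(-3) - 3*(6*(-3) - 2)) - 30)*(3 - ⅙*(-7)) = (((-18 - 2) + 21 - 3*(-18 - 2)) - 30)*(3 + 7/6) = ((-20 + 21 - 3*(-20)) - 30)*(25/6) = ((-20 + 21 + 60) - 30)*(25/6) = (61 - 30)*(25/6) = 31*(25/6) = 775/6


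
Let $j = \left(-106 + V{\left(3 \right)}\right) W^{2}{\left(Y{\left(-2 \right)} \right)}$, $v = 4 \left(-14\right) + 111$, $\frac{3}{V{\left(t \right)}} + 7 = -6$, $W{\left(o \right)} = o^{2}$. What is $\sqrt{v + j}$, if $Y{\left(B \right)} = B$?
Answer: $\frac{i \sqrt{277953}}{13} \approx 40.555 i$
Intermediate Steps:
$V{\left(t \right)} = - \frac{3}{13}$ ($V{\left(t \right)} = \frac{3}{-7 - 6} = \frac{3}{-13} = 3 \left(- \frac{1}{13}\right) = - \frac{3}{13}$)
$v = 55$ ($v = -56 + 111 = 55$)
$j = - \frac{22096}{13}$ ($j = \left(-106 - \frac{3}{13}\right) \left(\left(-2\right)^{2}\right)^{2} = - \frac{1381 \cdot 4^{2}}{13} = \left(- \frac{1381}{13}\right) 16 = - \frac{22096}{13} \approx -1699.7$)
$\sqrt{v + j} = \sqrt{55 - \frac{22096}{13}} = \sqrt{- \frac{21381}{13}} = \frac{i \sqrt{277953}}{13}$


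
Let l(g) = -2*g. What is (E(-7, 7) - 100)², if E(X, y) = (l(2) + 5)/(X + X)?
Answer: 1962801/196 ≈ 10014.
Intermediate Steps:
E(X, y) = 1/(2*X) (E(X, y) = (-2*2 + 5)/(X + X) = (-4 + 5)/((2*X)) = 1*(1/(2*X)) = 1/(2*X))
(E(-7, 7) - 100)² = ((½)/(-7) - 100)² = ((½)*(-⅐) - 100)² = (-1/14 - 100)² = (-1401/14)² = 1962801/196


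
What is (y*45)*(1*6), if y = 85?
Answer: 22950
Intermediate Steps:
(y*45)*(1*6) = (85*45)*(1*6) = 3825*6 = 22950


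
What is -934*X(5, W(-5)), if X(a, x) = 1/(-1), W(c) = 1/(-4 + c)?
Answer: 934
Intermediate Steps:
X(a, x) = -1
-934*X(5, W(-5)) = -934*(-1) = 934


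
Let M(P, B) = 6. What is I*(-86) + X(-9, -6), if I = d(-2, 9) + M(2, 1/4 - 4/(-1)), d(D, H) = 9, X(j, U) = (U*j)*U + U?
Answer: -1620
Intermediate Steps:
X(j, U) = U + j*U**2 (X(j, U) = j*U**2 + U = U + j*U**2)
I = 15 (I = 9 + 6 = 15)
I*(-86) + X(-9, -6) = 15*(-86) - 6*(1 - 6*(-9)) = -1290 - 6*(1 + 54) = -1290 - 6*55 = -1290 - 330 = -1620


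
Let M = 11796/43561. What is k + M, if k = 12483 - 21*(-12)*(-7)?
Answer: 466942155/43561 ≈ 10719.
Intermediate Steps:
k = 10719 (k = 12483 - (-252)*(-7) = 12483 - 1*1764 = 12483 - 1764 = 10719)
M = 11796/43561 (M = 11796*(1/43561) = 11796/43561 ≈ 0.27079)
k + M = 10719 + 11796/43561 = 466942155/43561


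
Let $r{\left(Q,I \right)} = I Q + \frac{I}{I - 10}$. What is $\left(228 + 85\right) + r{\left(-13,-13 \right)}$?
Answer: $\frac{11099}{23} \approx 482.57$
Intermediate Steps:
$r{\left(Q,I \right)} = I Q + \frac{I}{-10 + I}$
$\left(228 + 85\right) + r{\left(-13,-13 \right)} = \left(228 + 85\right) - \frac{13 \left(1 - -130 - -169\right)}{-10 - 13} = 313 - \frac{13 \left(1 + 130 + 169\right)}{-23} = 313 - \left(- \frac{13}{23}\right) 300 = 313 + \frac{3900}{23} = \frac{11099}{23}$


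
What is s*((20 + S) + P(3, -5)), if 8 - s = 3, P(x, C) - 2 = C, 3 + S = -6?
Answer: 40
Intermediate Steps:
S = -9 (S = -3 - 6 = -9)
P(x, C) = 2 + C
s = 5 (s = 8 - 1*3 = 8 - 3 = 5)
s*((20 + S) + P(3, -5)) = 5*((20 - 9) + (2 - 5)) = 5*(11 - 3) = 5*8 = 40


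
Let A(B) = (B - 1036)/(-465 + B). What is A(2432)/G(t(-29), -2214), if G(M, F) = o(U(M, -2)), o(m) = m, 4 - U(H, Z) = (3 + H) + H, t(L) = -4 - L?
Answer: -1396/96383 ≈ -0.014484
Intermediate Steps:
U(H, Z) = 1 - 2*H (U(H, Z) = 4 - ((3 + H) + H) = 4 - (3 + 2*H) = 4 + (-3 - 2*H) = 1 - 2*H)
G(M, F) = 1 - 2*M
A(B) = (-1036 + B)/(-465 + B)
A(2432)/G(t(-29), -2214) = ((-1036 + 2432)/(-465 + 2432))/(1 - 2*(-4 - 1*(-29))) = (1396/1967)/(1 - 2*(-4 + 29)) = ((1/1967)*1396)/(1 - 2*25) = 1396/(1967*(1 - 50)) = (1396/1967)/(-49) = (1396/1967)*(-1/49) = -1396/96383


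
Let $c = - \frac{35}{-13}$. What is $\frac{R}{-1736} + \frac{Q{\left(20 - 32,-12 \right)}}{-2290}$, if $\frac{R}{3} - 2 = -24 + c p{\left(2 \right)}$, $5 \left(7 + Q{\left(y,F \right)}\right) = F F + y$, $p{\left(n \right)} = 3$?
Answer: $\frac{2014127}{129201800} \approx 0.015589$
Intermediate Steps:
$c = \frac{35}{13}$ ($c = \left(-35\right) \left(- \frac{1}{13}\right) = \frac{35}{13} \approx 2.6923$)
$Q{\left(y,F \right)} = -7 + \frac{y}{5} + \frac{F^{2}}{5}$ ($Q{\left(y,F \right)} = -7 + \frac{F F + y}{5} = -7 + \frac{F^{2} + y}{5} = -7 + \frac{y + F^{2}}{5} = -7 + \left(\frac{y}{5} + \frac{F^{2}}{5}\right) = -7 + \frac{y}{5} + \frac{F^{2}}{5}$)
$R = - \frac{543}{13}$ ($R = 6 + 3 \left(-24 + \frac{35}{13} \cdot 3\right) = 6 + 3 \left(-24 + \frac{105}{13}\right) = 6 + 3 \left(- \frac{207}{13}\right) = 6 - \frac{621}{13} = - \frac{543}{13} \approx -41.769$)
$\frac{R}{-1736} + \frac{Q{\left(20 - 32,-12 \right)}}{-2290} = - \frac{543}{13 \left(-1736\right)} + \frac{-7 + \frac{20 - 32}{5} + \frac{\left(-12\right)^{2}}{5}}{-2290} = \left(- \frac{543}{13}\right) \left(- \frac{1}{1736}\right) + \left(-7 + \frac{1}{5} \left(-12\right) + \frac{1}{5} \cdot 144\right) \left(- \frac{1}{2290}\right) = \frac{543}{22568} + \left(-7 - \frac{12}{5} + \frac{144}{5}\right) \left(- \frac{1}{2290}\right) = \frac{543}{22568} + \frac{97}{5} \left(- \frac{1}{2290}\right) = \frac{543}{22568} - \frac{97}{11450} = \frac{2014127}{129201800}$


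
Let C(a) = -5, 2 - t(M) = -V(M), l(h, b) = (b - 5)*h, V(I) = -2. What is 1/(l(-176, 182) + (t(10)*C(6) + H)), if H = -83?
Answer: -1/31235 ≈ -3.2015e-5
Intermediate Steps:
l(h, b) = h*(-5 + b) (l(h, b) = (-5 + b)*h = h*(-5 + b))
t(M) = 0 (t(M) = 2 - (-1)*(-2) = 2 - 1*2 = 2 - 2 = 0)
1/(l(-176, 182) + (t(10)*C(6) + H)) = 1/(-176*(-5 + 182) + (0*(-5) - 83)) = 1/(-176*177 + (0 - 83)) = 1/(-31152 - 83) = 1/(-31235) = -1/31235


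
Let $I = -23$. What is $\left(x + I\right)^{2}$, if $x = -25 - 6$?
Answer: $2916$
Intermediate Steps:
$x = -31$ ($x = -25 - 6 = -31$)
$\left(x + I\right)^{2} = \left(-31 - 23\right)^{2} = \left(-54\right)^{2} = 2916$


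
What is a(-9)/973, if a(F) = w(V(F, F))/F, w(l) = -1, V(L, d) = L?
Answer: 1/8757 ≈ 0.00011419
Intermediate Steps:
a(F) = -1/F
a(-9)/973 = -1/(-9)/973 = -1*(-⅑)*(1/973) = (⅑)*(1/973) = 1/8757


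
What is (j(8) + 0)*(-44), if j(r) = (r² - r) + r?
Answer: -2816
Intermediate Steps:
j(r) = r²
(j(8) + 0)*(-44) = (8² + 0)*(-44) = (64 + 0)*(-44) = 64*(-44) = -2816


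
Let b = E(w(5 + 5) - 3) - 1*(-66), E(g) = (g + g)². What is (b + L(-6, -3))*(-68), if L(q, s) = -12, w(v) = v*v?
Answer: -2562920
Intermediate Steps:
w(v) = v²
E(g) = 4*g² (E(g) = (2*g)² = 4*g²)
b = 37702 (b = 4*((5 + 5)² - 3)² - 1*(-66) = 4*(10² - 3)² + 66 = 4*(100 - 3)² + 66 = 4*97² + 66 = 4*9409 + 66 = 37636 + 66 = 37702)
(b + L(-6, -3))*(-68) = (37702 - 12)*(-68) = 37690*(-68) = -2562920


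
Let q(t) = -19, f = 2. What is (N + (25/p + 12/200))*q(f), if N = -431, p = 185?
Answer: 15142791/1850 ≈ 8185.3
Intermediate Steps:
(N + (25/p + 12/200))*q(f) = (-431 + (25/185 + 12/200))*(-19) = (-431 + (25*(1/185) + 12*(1/200)))*(-19) = (-431 + (5/37 + 3/50))*(-19) = (-431 + 361/1850)*(-19) = -796989/1850*(-19) = 15142791/1850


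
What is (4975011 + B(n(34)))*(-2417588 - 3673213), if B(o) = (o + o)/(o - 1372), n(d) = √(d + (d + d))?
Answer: -28518268210813196649/941141 + 8356578972*√102/941141 ≈ -3.0302e+13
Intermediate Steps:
n(d) = √3*√d (n(d) = √(d + 2*d) = √(3*d) = √3*√d)
B(o) = 2*o/(-1372 + o) (B(o) = (2*o)/(-1372 + o) = 2*o/(-1372 + o))
(4975011 + B(n(34)))*(-2417588 - 3673213) = (4975011 + 2*(√3*√34)/(-1372 + √3*√34))*(-2417588 - 3673213) = (4975011 + 2*√102/(-1372 + √102))*(-6090801) = -30301801973811 - 12181602*√102/(-1372 + √102)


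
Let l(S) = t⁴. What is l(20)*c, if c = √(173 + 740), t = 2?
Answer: 16*√913 ≈ 483.45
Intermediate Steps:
c = √913 ≈ 30.216
l(S) = 16 (l(S) = 2⁴ = 16)
l(20)*c = 16*√913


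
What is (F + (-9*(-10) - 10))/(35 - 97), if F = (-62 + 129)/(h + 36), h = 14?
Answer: -4067/3100 ≈ -1.3119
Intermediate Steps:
F = 67/50 (F = (-62 + 129)/(14 + 36) = 67/50 ≈ 1.3400)
(F + (-9*(-10) - 10))/(35 - 97) = (67/50 + (-9*(-10) - 10))/(35 - 97) = (67/50 + (90 - 10))/(-62) = (67/50 + 80)*(-1/62) = (4067/50)*(-1/62) = -4067/3100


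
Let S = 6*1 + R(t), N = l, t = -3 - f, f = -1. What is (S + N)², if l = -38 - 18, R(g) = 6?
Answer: 1936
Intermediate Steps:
t = -2 (t = -3 - 1*(-1) = -3 + 1 = -2)
l = -56
N = -56
S = 12 (S = 6*1 + 6 = 6 + 6 = 12)
(S + N)² = (12 - 56)² = (-44)² = 1936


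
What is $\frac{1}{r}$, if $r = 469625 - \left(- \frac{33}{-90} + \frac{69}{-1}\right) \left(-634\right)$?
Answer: $\frac{15}{6391672} \approx 2.3468 \cdot 10^{-6}$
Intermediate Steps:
$r = \frac{6391672}{15}$ ($r = 469625 - \left(\left(-33\right) \left(- \frac{1}{90}\right) + 69 \left(-1\right)\right) \left(-634\right) = 469625 - \left(\frac{11}{30} - 69\right) \left(-634\right) = 469625 - \left(- \frac{2059}{30}\right) \left(-634\right) = 469625 - \frac{652703}{15} = \frac{6391672}{15} \approx 4.2611 \cdot 10^{5}$)
$\frac{1}{r} = \frac{1}{\frac{6391672}{15}} = \frac{15}{6391672}$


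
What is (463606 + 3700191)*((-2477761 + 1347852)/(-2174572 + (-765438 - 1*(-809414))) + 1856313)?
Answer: 16468042739751909229/2130596 ≈ 7.7293e+12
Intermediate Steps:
(463606 + 3700191)*((-2477761 + 1347852)/(-2174572 + (-765438 - 1*(-809414))) + 1856313) = 4163797*(-1129909/(-2174572 + (-765438 + 809414)) + 1856313) = 4163797*(-1129909/(-2174572 + 43976) + 1856313) = 4163797*(-1129909/(-2130596) + 1856313) = 4163797*(-1129909*(-1/2130596) + 1856313) = 4163797*(1129909/2130596 + 1856313) = 4163797*(3955054182457/2130596) = 16468042739751909229/2130596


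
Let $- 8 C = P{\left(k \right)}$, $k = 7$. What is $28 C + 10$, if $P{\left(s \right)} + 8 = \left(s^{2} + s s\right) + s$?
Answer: $- \frac{659}{2} \approx -329.5$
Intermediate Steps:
$P{\left(s \right)} = -8 + s + 2 s^{2}$ ($P{\left(s \right)} = -8 + \left(\left(s^{2} + s s\right) + s\right) = -8 + \left(\left(s^{2} + s^{2}\right) + s\right) = -8 + \left(2 s^{2} + s\right) = -8 + \left(s + 2 s^{2}\right) = -8 + s + 2 s^{2}$)
$C = - \frac{97}{8}$ ($C = - \frac{-8 + 7 + 2 \cdot 7^{2}}{8} = - \frac{-8 + 7 + 2 \cdot 49}{8} = - \frac{-8 + 7 + 98}{8} = \left(- \frac{1}{8}\right) 97 = - \frac{97}{8} \approx -12.125$)
$28 C + 10 = 28 \left(- \frac{97}{8}\right) + 10 = - \frac{679}{2} + 10 = - \frac{659}{2}$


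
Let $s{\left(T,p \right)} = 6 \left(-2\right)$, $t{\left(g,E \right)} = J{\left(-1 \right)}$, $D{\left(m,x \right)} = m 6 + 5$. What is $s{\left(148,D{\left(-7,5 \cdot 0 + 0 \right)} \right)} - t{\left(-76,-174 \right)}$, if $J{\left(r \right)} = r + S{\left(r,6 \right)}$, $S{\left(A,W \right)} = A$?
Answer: $-10$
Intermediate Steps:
$J{\left(r \right)} = 2 r$ ($J{\left(r \right)} = r + r = 2 r$)
$D{\left(m,x \right)} = 5 + 6 m$ ($D{\left(m,x \right)} = 6 m + 5 = 5 + 6 m$)
$t{\left(g,E \right)} = -2$ ($t{\left(g,E \right)} = 2 \left(-1\right) = -2$)
$s{\left(T,p \right)} = -12$
$s{\left(148,D{\left(-7,5 \cdot 0 + 0 \right)} \right)} - t{\left(-76,-174 \right)} = -12 - -2 = -12 + 2 = -10$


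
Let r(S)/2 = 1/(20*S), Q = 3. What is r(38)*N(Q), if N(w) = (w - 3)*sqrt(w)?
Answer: 0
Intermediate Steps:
N(w) = sqrt(w)*(-3 + w) (N(w) = (-3 + w)*sqrt(w) = sqrt(w)*(-3 + w))
r(S) = 1/(10*S) (r(S) = 2/((20*S)) = 2*(1/(20*S)) = 1/(10*S))
r(38)*N(Q) = ((1/10)/38)*(sqrt(3)*(-3 + 3)) = ((1/10)*(1/38))*(sqrt(3)*0) = (1/380)*0 = 0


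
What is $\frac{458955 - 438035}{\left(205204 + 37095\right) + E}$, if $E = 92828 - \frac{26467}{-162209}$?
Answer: $\frac{339341228}{5436064201} \approx 0.062424$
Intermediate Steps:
$E = \frac{15057563519}{162209}$ ($E = 92828 - 26467 \left(- \frac{1}{162209}\right) = 92828 - - \frac{26467}{162209} = 92828 + \frac{26467}{162209} = \frac{15057563519}{162209} \approx 92828.0$)
$\frac{458955 - 438035}{\left(205204 + 37095\right) + E} = \frac{458955 - 438035}{\left(205204 + 37095\right) + \frac{15057563519}{162209}} = \frac{20920}{242299 + \frac{15057563519}{162209}} = \frac{20920}{\frac{54360642010}{162209}} = 20920 \cdot \frac{162209}{54360642010} = \frac{339341228}{5436064201}$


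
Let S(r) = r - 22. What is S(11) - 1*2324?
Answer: -2335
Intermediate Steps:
S(r) = -22 + r
S(11) - 1*2324 = (-22 + 11) - 1*2324 = -11 - 2324 = -2335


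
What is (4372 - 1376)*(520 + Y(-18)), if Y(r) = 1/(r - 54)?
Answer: 28041811/18 ≈ 1.5579e+6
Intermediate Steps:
Y(r) = 1/(-54 + r)
(4372 - 1376)*(520 + Y(-18)) = (4372 - 1376)*(520 + 1/(-54 - 18)) = 2996*(520 + 1/(-72)) = 2996*(520 - 1/72) = 2996*(37439/72) = 28041811/18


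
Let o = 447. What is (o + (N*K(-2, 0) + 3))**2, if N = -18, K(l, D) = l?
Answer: 236196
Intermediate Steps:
(o + (N*K(-2, 0) + 3))**2 = (447 + (-18*(-2) + 3))**2 = (447 + (36 + 3))**2 = (447 + 39)**2 = 486**2 = 236196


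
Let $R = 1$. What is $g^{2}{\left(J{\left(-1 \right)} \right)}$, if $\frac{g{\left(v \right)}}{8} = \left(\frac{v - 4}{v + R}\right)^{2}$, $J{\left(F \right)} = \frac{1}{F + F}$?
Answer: $419904$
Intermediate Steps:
$J{\left(F \right)} = \frac{1}{2 F}$
$g{\left(v \right)} = \frac{8 \left(-4 + v\right)^{2}}{\left(1 + v\right)^{2}}$ ($g{\left(v \right)} = 8 \left(\frac{v - 4}{v + 1}\right)^{2} = 8 \left(\frac{-4 + v}{1 + v}\right)^{2} = 8 \frac{\left(-4 + v\right)^{2}}{\left(1 + v\right)^{2}} = \frac{8 \left(-4 + v\right)^{2}}{\left(1 + v\right)^{2}}$)
$g^{2}{\left(J{\left(-1 \right)} \right)} = \left(\frac{8 \left(-4 + \frac{1}{2 \left(-1\right)}\right)^{2}}{\left(1 + \frac{1}{2 \left(-1\right)}\right)^{2}}\right)^{2} = \left(\frac{8 \left(-4 + \frac{1}{2} \left(-1\right)\right)^{2}}{\left(1 + \frac{1}{2} \left(-1\right)\right)^{2}}\right)^{2} = \left(\frac{8 \left(-4 - \frac{1}{2}\right)^{2}}{\left(1 - \frac{1}{2}\right)^{2}}\right)^{2} = \left(8 \frac{1}{(\frac{1}{2})^{2}} \left(- \frac{9}{2}\right)^{2}\right)^{2} = \left(8 \cdot 4 \cdot \frac{81}{4}\right)^{2} = 648^{2} = 419904$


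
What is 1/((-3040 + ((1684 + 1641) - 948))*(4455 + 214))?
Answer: -1/3095547 ≈ -3.2304e-7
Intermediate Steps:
1/((-3040 + ((1684 + 1641) - 948))*(4455 + 214)) = 1/((-3040 + (3325 - 948))*4669) = 1/((-3040 + 2377)*4669) = 1/(-663*4669) = 1/(-3095547) = -1/3095547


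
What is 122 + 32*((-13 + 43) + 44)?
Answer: 2490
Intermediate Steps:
122 + 32*((-13 + 43) + 44) = 122 + 32*(30 + 44) = 122 + 32*74 = 122 + 2368 = 2490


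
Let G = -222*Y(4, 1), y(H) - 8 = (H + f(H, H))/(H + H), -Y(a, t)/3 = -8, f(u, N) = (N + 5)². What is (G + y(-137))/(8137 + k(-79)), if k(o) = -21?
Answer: -1474967/2223784 ≈ -0.66327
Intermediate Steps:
f(u, N) = (5 + N)²
Y(a, t) = 24 (Y(a, t) = -3*(-8) = 24)
y(H) = 8 + (H + (5 + H)²)/(2*H) (y(H) = 8 + (H + (5 + H)²)/(H + H) = 8 + (H + (5 + H)²)/((2*H)) = 8 + (H + (5 + H)²)*(1/(2*H)) = 8 + (H + (5 + H)²)/(2*H))
G = -5328 (G = -222*24 = -5328)
(G + y(-137))/(8137 + k(-79)) = (-5328 + (½)*((5 - 137)² + 17*(-137))/(-137))/(8137 - 21) = (-5328 + (½)*(-1/137)*((-132)² - 2329))/8116 = (-5328 + (½)*(-1/137)*(17424 - 2329))*(1/8116) = (-5328 + (½)*(-1/137)*15095)*(1/8116) = (-5328 - 15095/274)*(1/8116) = -1474967/274*1/8116 = -1474967/2223784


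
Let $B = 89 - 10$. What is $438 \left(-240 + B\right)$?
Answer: $-70518$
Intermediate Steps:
$B = 79$
$438 \left(-240 + B\right) = 438 \left(-240 + 79\right) = 438 \left(-161\right) = -70518$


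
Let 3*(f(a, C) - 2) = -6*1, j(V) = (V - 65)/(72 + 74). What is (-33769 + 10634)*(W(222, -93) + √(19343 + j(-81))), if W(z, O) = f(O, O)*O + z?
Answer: -5135970 - 23135*√19342 ≈ -8.3535e+6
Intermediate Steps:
j(V) = -65/146 + V/146 (j(V) = (-65 + V)/146 = (-65 + V)*(1/146) = -65/146 + V/146)
f(a, C) = 0 (f(a, C) = 2 + (-6*1)/3 = 2 + (⅓)*(-6) = 2 - 2 = 0)
W(z, O) = z (W(z, O) = 0*O + z = 0 + z = z)
(-33769 + 10634)*(W(222, -93) + √(19343 + j(-81))) = (-33769 + 10634)*(222 + √(19343 + (-65/146 + (1/146)*(-81)))) = -23135*(222 + √(19343 + (-65/146 - 81/146))) = -23135*(222 + √(19343 - 1)) = -23135*(222 + √19342) = -5135970 - 23135*√19342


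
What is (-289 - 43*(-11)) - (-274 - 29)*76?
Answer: 23212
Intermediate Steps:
(-289 - 43*(-11)) - (-274 - 29)*76 = (-289 + 473) - (-303)*76 = 184 - 1*(-23028) = 184 + 23028 = 23212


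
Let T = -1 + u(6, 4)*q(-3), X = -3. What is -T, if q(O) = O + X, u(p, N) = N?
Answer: 25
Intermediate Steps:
q(O) = -3 + O (q(O) = O - 3 = -3 + O)
T = -25 (T = -1 + 4*(-3 - 3) = -1 + 4*(-6) = -1 - 24 = -25)
-T = -1*(-25) = 25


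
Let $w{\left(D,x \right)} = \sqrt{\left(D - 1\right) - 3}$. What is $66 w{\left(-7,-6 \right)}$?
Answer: $66 i \sqrt{11} \approx 218.9 i$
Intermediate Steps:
$w{\left(D,x \right)} = \sqrt{-4 + D}$ ($w{\left(D,x \right)} = \sqrt{\left(-1 + D\right) - 3} = \sqrt{-4 + D}$)
$66 w{\left(-7,-6 \right)} = 66 \sqrt{-4 - 7} = 66 \sqrt{-11} = 66 i \sqrt{11}$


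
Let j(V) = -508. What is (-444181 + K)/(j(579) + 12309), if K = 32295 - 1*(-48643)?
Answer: -363243/11801 ≈ -30.781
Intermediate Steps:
K = 80938 (K = 32295 + 48643 = 80938)
(-444181 + K)/(j(579) + 12309) = (-444181 + 80938)/(-508 + 12309) = -363243/11801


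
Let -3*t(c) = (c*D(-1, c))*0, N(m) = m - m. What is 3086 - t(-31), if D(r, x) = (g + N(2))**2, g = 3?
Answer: 3086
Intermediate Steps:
N(m) = 0
D(r, x) = 9 (D(r, x) = (3 + 0)**2 = 3**2 = 9)
t(c) = 0 (t(c) = -c*9*0/3 = -9*c*0/3 = -1/3*0 = 0)
3086 - t(-31) = 3086 - 1*0 = 3086 + 0 = 3086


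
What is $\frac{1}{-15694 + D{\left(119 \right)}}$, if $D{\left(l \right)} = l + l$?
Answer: $- \frac{1}{15456} \approx -6.47 \cdot 10^{-5}$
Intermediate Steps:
$D{\left(l \right)} = 2 l$
$\frac{1}{-15694 + D{\left(119 \right)}} = \frac{1}{-15694 + 2 \cdot 119} = \frac{1}{-15694 + 238} = \frac{1}{-15456} = - \frac{1}{15456}$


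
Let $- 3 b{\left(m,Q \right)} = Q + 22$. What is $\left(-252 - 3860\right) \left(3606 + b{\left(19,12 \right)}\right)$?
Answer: $- \frac{44343808}{3} \approx -1.4781 \cdot 10^{7}$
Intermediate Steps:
$b{\left(m,Q \right)} = - \frac{22}{3} - \frac{Q}{3}$ ($b{\left(m,Q \right)} = - \frac{Q + 22}{3} = - \frac{22 + Q}{3} = - \frac{22}{3} - \frac{Q}{3}$)
$\left(-252 - 3860\right) \left(3606 + b{\left(19,12 \right)}\right) = \left(-252 - 3860\right) \left(3606 - \frac{34}{3}\right) = - 4112 \left(3606 - \frac{34}{3}\right) = \left(-4112\right) \frac{10784}{3} = - \frac{44343808}{3}$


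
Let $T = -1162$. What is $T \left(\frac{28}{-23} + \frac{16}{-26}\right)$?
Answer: $\frac{636776}{299} \approx 2129.7$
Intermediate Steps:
$T \left(\frac{28}{-23} + \frac{16}{-26}\right) = - 1162 \left(\frac{28}{-23} + \frac{16}{-26}\right) = - 1162 \left(28 \left(- \frac{1}{23}\right) + 16 \left(- \frac{1}{26}\right)\right) = - 1162 \left(- \frac{28}{23} - \frac{8}{13}\right) = \left(-1162\right) \left(- \frac{548}{299}\right) = \frac{636776}{299}$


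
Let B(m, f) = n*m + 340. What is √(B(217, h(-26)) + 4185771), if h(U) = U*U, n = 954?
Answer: √4393129 ≈ 2096.0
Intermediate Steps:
h(U) = U²
B(m, f) = 340 + 954*m (B(m, f) = 954*m + 340 = 340 + 954*m)
√(B(217, h(-26)) + 4185771) = √((340 + 954*217) + 4185771) = √((340 + 207018) + 4185771) = √(207358 + 4185771) = √4393129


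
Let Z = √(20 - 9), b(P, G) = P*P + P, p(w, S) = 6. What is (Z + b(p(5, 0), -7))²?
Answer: (42 + √11)² ≈ 2053.6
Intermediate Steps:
b(P, G) = P + P² (b(P, G) = P² + P = P + P²)
Z = √11 ≈ 3.3166
(Z + b(p(5, 0), -7))² = (√11 + 6*(1 + 6))² = (√11 + 6*7)² = (√11 + 42)² = (42 + √11)²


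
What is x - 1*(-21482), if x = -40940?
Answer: -19458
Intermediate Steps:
x - 1*(-21482) = -40940 - 1*(-21482) = -40940 + 21482 = -19458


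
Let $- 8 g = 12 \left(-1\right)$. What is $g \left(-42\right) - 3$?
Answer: $-66$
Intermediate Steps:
$g = \frac{3}{2}$ ($g = - \frac{12 \left(-1\right)}{8} = \left(- \frac{1}{8}\right) \left(-12\right) = \frac{3}{2} \approx 1.5$)
$g \left(-42\right) - 3 = \frac{3}{2} \left(-42\right) - 3 = -63 - 3 = -66$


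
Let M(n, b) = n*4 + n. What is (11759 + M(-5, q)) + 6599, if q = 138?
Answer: 18333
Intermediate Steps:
M(n, b) = 5*n (M(n, b) = 4*n + n = 5*n)
(11759 + M(-5, q)) + 6599 = (11759 + 5*(-5)) + 6599 = (11759 - 25) + 6599 = 11734 + 6599 = 18333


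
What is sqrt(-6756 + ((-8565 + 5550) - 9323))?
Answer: I*sqrt(19094) ≈ 138.18*I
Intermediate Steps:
sqrt(-6756 + ((-8565 + 5550) - 9323)) = sqrt(-6756 + (-3015 - 9323)) = sqrt(-6756 - 12338) = sqrt(-19094) = I*sqrt(19094)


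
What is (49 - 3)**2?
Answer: 2116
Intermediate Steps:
(49 - 3)**2 = 46**2 = 2116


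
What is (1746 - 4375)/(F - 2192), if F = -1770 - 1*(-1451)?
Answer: 2629/2511 ≈ 1.0470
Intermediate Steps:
F = -319 (F = -1770 + 1451 = -319)
(1746 - 4375)/(F - 2192) = (1746 - 4375)/(-319 - 2192) = -2629/(-2511) = -2629*(-1/2511) = 2629/2511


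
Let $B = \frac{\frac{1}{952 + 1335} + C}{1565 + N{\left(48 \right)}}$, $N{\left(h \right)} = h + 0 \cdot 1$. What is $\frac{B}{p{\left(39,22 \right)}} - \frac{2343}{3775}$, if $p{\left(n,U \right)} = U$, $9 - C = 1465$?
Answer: $- \frac{202719900351}{306365719550} \approx -0.66169$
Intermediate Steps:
$C = -1456$ ($C = 9 - 1465 = -1456$)
$N{\left(h \right)} = h$ ($N{\left(h \right)} = h + 0 = h$)
$B = - \frac{3329871}{3688931}$ ($B = \frac{\frac{1}{952 + 1335} - 1456}{1565 + 48} = \frac{\frac{1}{2287} - 1456}{1613} = \left(\frac{1}{2287} - 1456\right) \frac{1}{1613} = \left(- \frac{3329871}{2287}\right) \frac{1}{1613} = - \frac{3329871}{3688931} \approx -0.90267$)
$\frac{B}{p{\left(39,22 \right)}} - \frac{2343}{3775} = - \frac{3329871}{3688931 \cdot 22} - \frac{2343}{3775} = \left(- \frac{3329871}{3688931}\right) \frac{1}{22} - \frac{2343}{3775} = - \frac{3329871}{81156482} - \frac{2343}{3775} = - \frac{202719900351}{306365719550}$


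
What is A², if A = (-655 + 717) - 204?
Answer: 20164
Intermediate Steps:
A = -142 (A = 62 - 204 = -142)
A² = (-142)² = 20164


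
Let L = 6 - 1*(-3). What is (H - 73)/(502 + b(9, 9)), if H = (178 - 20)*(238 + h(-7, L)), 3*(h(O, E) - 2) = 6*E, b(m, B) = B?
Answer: 5813/73 ≈ 79.630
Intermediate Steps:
L = 9 (L = 6 + 3 = 9)
h(O, E) = 2 + 2*E (h(O, E) = 2 + (6*E)/3 = 2 + 2*E)
H = 40764 (H = (178 - 20)*(238 + (2 + 2*9)) = 158*(238 + (2 + 18)) = 158*(238 + 20) = 158*258 = 40764)
(H - 73)/(502 + b(9, 9)) = (40764 - 73)/(502 + 9) = 40691/511 = 40691*(1/511) = 5813/73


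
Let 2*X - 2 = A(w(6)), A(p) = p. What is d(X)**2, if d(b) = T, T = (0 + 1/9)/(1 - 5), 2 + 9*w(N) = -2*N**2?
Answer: 1/1296 ≈ 0.00077160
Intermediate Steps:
w(N) = -2/9 - 2*N**2/9 (w(N) = -2/9 + (-2*N**2)/9 = -2/9 - 2*N**2/9)
T = -1/36 (T = (0 + 1/9)/(-4) = (1/9)*(-1/4) = -1/36 ≈ -0.027778)
X = -28/9 (X = 1 + (-2/9 - 2/9*6**2)/2 = 1 + (-2/9 - 2/9*36)/2 = 1 + (-2/9 - 8)/2 = 1 + (1/2)*(-74/9) = 1 - 37/9 = -28/9 ≈ -3.1111)
d(b) = -1/36
d(X)**2 = (-1/36)**2 = 1/1296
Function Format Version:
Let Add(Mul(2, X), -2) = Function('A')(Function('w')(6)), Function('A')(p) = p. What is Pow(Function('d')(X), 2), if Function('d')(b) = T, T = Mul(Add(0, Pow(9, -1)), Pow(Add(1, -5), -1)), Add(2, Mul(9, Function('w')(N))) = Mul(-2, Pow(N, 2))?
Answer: Rational(1, 1296) ≈ 0.00077160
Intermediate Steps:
Function('w')(N) = Add(Rational(-2, 9), Mul(Rational(-2, 9), Pow(N, 2))) (Function('w')(N) = Add(Rational(-2, 9), Mul(Rational(1, 9), Mul(-2, Pow(N, 2)))) = Add(Rational(-2, 9), Mul(Rational(-2, 9), Pow(N, 2))))
T = Rational(-1, 36) (T = Mul(Add(0, Rational(1, 9)), Pow(-4, -1)) = Mul(Rational(1, 9), Rational(-1, 4)) = Rational(-1, 36) ≈ -0.027778)
X = Rational(-28, 9) (X = Add(1, Mul(Rational(1, 2), Add(Rational(-2, 9), Mul(Rational(-2, 9), Pow(6, 2))))) = Add(1, Mul(Rational(1, 2), Add(Rational(-2, 9), Mul(Rational(-2, 9), 36)))) = Add(1, Mul(Rational(1, 2), Add(Rational(-2, 9), -8))) = Add(1, Mul(Rational(1, 2), Rational(-74, 9))) = Add(1, Rational(-37, 9)) = Rational(-28, 9) ≈ -3.1111)
Function('d')(b) = Rational(-1, 36)
Pow(Function('d')(X), 2) = Pow(Rational(-1, 36), 2) = Rational(1, 1296)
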